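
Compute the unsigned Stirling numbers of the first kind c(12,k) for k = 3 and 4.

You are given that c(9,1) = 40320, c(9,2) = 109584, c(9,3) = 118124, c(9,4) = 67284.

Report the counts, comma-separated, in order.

150917976, 105258076

[10] T[10,1]:9*40320+0=362880 · T[10,2]:9*109584+40320=1026576 · T[10,3]:9*118124+109584=1172700 · T[10,4]:9*67284+118124=723680
[11] T[11,2]:10*1026576+362880=10628640 · T[11,3]:10*1172700+1026576=12753576 · T[11,4]:10*723680+1172700=8409500
[12] T[12,3]:11*12753576+10628640=150917976 · T[12,4]:11*8409500+12753576=105258076
Read c(12,3) = 150917976, c(12,4) = 105258076.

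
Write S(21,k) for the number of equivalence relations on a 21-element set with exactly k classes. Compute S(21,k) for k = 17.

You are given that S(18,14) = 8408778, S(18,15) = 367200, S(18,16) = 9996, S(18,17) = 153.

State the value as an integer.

row 19: T[19][15]=15·367200+8408778=13916778  T[19][16]=16·9996+367200=527136  T[19][17]=17·153+9996=12597
row 20: T[20][16]=16·527136+13916778=22350954  T[20][17]=17·12597+527136=741285
row 21: T[21][17]=17·741285+22350954=34952799
Read S(21,17) = 34952799.

34952799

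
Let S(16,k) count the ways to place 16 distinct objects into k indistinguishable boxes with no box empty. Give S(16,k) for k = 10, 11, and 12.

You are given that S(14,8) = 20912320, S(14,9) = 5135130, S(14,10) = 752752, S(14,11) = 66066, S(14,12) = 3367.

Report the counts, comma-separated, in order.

@15  (15,9):5135130·9+20912320→67128490, (15,10):752752·10+5135130→12662650, (15,11):66066·11+752752→1479478, (15,12):3367·12+66066→106470
@16  (16,10):12662650·10+67128490→193754990, (16,11):1479478·11+12662650→28936908, (16,12):106470·12+1479478→2757118
Read S(16,10) = 193754990, S(16,11) = 28936908, S(16,12) = 2757118.

193754990, 28936908, 2757118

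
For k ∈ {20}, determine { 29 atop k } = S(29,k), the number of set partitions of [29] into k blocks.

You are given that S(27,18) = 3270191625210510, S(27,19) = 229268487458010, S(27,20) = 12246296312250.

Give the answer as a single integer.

[28] T[28,19]:19*229268487458010+3270191625210510=7626292886912700 · T[28,20]:20*12246296312250+229268487458010=474194413703010
[29] T[29,20]:20*474194413703010+7626292886912700=17110181160972900
Read S(29,20) = 17110181160972900.

17110181160972900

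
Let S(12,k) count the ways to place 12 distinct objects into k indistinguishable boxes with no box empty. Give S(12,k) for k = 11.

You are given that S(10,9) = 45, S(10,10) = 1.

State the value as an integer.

i=11: T(11,10)=45+10·1=55 | T(11,11)=1+11·0=1
i=12: T(12,11)=55+11·1=66
Read S(12,11) = 66.

66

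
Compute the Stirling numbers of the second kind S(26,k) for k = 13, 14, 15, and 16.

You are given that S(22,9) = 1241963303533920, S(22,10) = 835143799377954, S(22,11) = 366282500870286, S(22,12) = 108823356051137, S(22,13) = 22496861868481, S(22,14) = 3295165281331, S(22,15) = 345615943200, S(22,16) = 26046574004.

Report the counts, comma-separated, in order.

r23: T_23,10=10×835143799377954+1241963303533920=9593401297313460; T_23,11=11×366282500870286+835143799377954=4864251308951100; T_23,12=12×108823356051137+366282500870286=1672162773483930; T_23,13=13×22496861868481+108823356051137=401282560341390; T_23,14=14×3295165281331+22496861868481=68629175807115; T_23,15=15×345615943200+3295165281331=8479404429331; T_23,16=16×26046574004+345615943200=762361127264
r24: T_24,11=11×4864251308951100+9593401297313460=63100165695775560; T_24,12=12×1672162773483930+4864251308951100=24930204590758260; T_24,13=13×401282560341390+1672162773483930=6888836057922000; T_24,14=14×68629175807115+401282560341390=1362091021641000; T_24,15=15×8479404429331+68629175807115=195820242247080; T_24,16=16×762361127264+8479404429331=20677182465555
r25: T_25,12=12×24930204590758260+63100165695775560=362262620784874680; T_25,13=13×6888836057922000+24930204590758260=114485073343744260; T_25,14=14×1362091021641000+6888836057922000=25958110360896000; T_25,15=15×195820242247080+1362091021641000=4299394655347200; T_25,16=16×20677182465555+195820242247080=526655161695960
r26: T_26,13=13×114485073343744260+362262620784874680=1850568574253550060; T_26,14=14×25958110360896000+114485073343744260=477898618396288260; T_26,15=15×4299394655347200+25958110360896000=90449030191104000; T_26,16=16×526655161695960+4299394655347200=12725877242482560
Read S(26,13) = 1850568574253550060, S(26,14) = 477898618396288260, S(26,15) = 90449030191104000, S(26,16) = 12725877242482560.

1850568574253550060, 477898618396288260, 90449030191104000, 12725877242482560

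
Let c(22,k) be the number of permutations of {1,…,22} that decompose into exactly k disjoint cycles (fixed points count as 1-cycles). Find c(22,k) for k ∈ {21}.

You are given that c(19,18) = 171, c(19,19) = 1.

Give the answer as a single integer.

231

r20: T_20,19=19×1+171=190; T_20,20=19×0+1=1
r21: T_21,20=20×1+190=210; T_21,21=20×0+1=1
r22: T_22,21=21×1+210=231
Read c(22,21) = 231.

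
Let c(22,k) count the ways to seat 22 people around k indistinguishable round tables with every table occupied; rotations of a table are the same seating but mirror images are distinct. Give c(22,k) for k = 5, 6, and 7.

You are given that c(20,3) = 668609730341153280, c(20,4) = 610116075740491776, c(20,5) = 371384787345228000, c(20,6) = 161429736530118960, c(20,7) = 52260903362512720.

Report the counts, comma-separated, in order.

181664979520697076096, 83637381699544802976, 28939583397335447760

[21] T[21,4]:20*610116075740491776+668609730341153280=12870931245150988800 · T[21,5]:20*371384787345228000+610116075740491776=8037811822645051776 · T[21,6]:20*161429736530118960+371384787345228000=3599979517947607200 · T[21,7]:20*52260903362512720+161429736530118960=1206647803780373360
[22] T[22,5]:21*8037811822645051776+12870931245150988800=181664979520697076096 · T[22,6]:21*3599979517947607200+8037811822645051776=83637381699544802976 · T[22,7]:21*1206647803780373360+3599979517947607200=28939583397335447760
Read c(22,5) = 181664979520697076096, c(22,6) = 83637381699544802976, c(22,7) = 28939583397335447760.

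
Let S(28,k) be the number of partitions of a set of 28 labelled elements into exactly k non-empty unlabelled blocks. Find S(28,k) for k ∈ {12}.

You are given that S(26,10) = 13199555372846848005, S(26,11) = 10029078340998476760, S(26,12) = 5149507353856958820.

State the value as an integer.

985397416171213883565

[27] T[27,11]:11*10029078340998476760+13199555372846848005=123519417123830092365 · T[27,12]:12*5149507353856958820+10029078340998476760=71823166587281982600
[28] T[28,12]:12*71823166587281982600+123519417123830092365=985397416171213883565
Read S(28,12) = 985397416171213883565.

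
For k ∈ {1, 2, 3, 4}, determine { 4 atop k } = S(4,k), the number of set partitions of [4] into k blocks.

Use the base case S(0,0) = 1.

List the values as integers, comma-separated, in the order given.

r1: T_1,1=1×0+1=1
r2: T_2,1=1×1+0=1; T_2,2=2×0+1=1
r3: T_3,1=1×1+0=1; T_3,2=2×1+1=3; T_3,3=3×0+1=1
r4: T_4,1=1×1+0=1; T_4,2=2×3+1=7; T_4,3=3×1+3=6; T_4,4=4×0+1=1
Read S(4,1) = 1, S(4,2) = 7, S(4,3) = 6, S(4,4) = 1.

1, 7, 6, 1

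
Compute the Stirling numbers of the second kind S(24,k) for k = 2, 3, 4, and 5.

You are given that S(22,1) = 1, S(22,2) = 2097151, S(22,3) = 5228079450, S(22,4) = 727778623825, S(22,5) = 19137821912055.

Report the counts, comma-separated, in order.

@23  (23,1):1·1+0→1, (23,2):2097151·2+1→4194303, (23,3):5228079450·3+2097151→15686335501, (23,4):727778623825·4+5228079450→2916342574750, (23,5):19137821912055·5+727778623825→96416888184100
@24  (24,2):4194303·2+1→8388607, (24,3):15686335501·3+4194303→47063200806, (24,4):2916342574750·4+15686335501→11681056634501, (24,5):96416888184100·5+2916342574750→485000783495250
Read S(24,2) = 8388607, S(24,3) = 47063200806, S(24,4) = 11681056634501, S(24,5) = 485000783495250.

8388607, 47063200806, 11681056634501, 485000783495250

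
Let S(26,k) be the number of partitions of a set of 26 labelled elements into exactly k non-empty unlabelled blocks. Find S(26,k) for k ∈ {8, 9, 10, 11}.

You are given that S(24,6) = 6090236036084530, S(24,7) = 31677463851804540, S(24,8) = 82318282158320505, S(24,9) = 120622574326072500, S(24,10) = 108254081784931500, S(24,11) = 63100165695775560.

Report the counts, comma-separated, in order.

@25  (25,7):31677463851804540·7+6090236036084530→227832482998716310, (25,8):82318282158320505·8+31677463851804540→690223721118368580, (25,9):120622574326072500·9+82318282158320505→1167921451092973005, (25,10):108254081784931500·10+120622574326072500→1203163392175387500, (25,11):63100165695775560·11+108254081784931500→802355904438462660
@26  (26,8):690223721118368580·8+227832482998716310→5749622251945664950, (26,9):1167921451092973005·9+690223721118368580→11201516780955125625, (26,10):1203163392175387500·10+1167921451092973005→13199555372846848005, (26,11):802355904438462660·11+1203163392175387500→10029078340998476760
Read S(26,8) = 5749622251945664950, S(26,9) = 11201516780955125625, S(26,10) = 13199555372846848005, S(26,11) = 10029078340998476760.

5749622251945664950, 11201516780955125625, 13199555372846848005, 10029078340998476760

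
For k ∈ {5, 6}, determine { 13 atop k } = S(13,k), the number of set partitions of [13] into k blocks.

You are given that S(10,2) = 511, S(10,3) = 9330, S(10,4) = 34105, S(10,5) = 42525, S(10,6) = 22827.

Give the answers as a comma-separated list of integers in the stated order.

r11: T_11,3=3×9330+511=28501; T_11,4=4×34105+9330=145750; T_11,5=5×42525+34105=246730; T_11,6=6×22827+42525=179487
r12: T_12,4=4×145750+28501=611501; T_12,5=5×246730+145750=1379400; T_12,6=6×179487+246730=1323652
r13: T_13,5=5×1379400+611501=7508501; T_13,6=6×1323652+1379400=9321312
Read S(13,5) = 7508501, S(13,6) = 9321312.

7508501, 9321312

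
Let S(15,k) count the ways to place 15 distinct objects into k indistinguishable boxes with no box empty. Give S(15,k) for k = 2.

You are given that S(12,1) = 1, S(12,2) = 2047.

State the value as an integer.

r13: T_13,1=1×1+0=1; T_13,2=2×2047+1=4095
r14: T_14,1=1×1+0=1; T_14,2=2×4095+1=8191
r15: T_15,2=2×8191+1=16383
Read S(15,2) = 16383.

16383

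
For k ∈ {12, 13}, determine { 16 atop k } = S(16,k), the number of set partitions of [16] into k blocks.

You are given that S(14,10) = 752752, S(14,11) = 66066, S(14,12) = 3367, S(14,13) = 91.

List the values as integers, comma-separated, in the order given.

2757118, 165620

r15: T_15,11=11×66066+752752=1479478; T_15,12=12×3367+66066=106470; T_15,13=13×91+3367=4550
r16: T_16,12=12×106470+1479478=2757118; T_16,13=13×4550+106470=165620
Read S(16,12) = 2757118, S(16,13) = 165620.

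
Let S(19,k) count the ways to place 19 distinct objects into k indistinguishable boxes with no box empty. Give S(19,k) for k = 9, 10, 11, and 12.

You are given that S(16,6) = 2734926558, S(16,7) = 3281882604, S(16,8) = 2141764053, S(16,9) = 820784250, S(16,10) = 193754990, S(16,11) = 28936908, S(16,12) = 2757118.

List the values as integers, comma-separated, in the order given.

1144614626805, 477297033785, 129413217791, 23466951300

i=17: T(17,7)=2734926558+7·3281882604=25708104786 | T(17,8)=3281882604+8·2141764053=20415995028 | T(17,9)=2141764053+9·820784250=9528822303 | T(17,10)=820784250+10·193754990=2758334150 | T(17,11)=193754990+11·28936908=512060978 | T(17,12)=28936908+12·2757118=62022324
i=18: T(18,8)=25708104786+8·20415995028=189036065010 | T(18,9)=20415995028+9·9528822303=106175395755 | T(18,10)=9528822303+10·2758334150=37112163803 | T(18,11)=2758334150+11·512060978=8391004908 | T(18,12)=512060978+12·62022324=1256328866
i=19: T(19,9)=189036065010+9·106175395755=1144614626805 | T(19,10)=106175395755+10·37112163803=477297033785 | T(19,11)=37112163803+11·8391004908=129413217791 | T(19,12)=8391004908+12·1256328866=23466951300
Read S(19,9) = 1144614626805, S(19,10) = 477297033785, S(19,11) = 129413217791, S(19,12) = 23466951300.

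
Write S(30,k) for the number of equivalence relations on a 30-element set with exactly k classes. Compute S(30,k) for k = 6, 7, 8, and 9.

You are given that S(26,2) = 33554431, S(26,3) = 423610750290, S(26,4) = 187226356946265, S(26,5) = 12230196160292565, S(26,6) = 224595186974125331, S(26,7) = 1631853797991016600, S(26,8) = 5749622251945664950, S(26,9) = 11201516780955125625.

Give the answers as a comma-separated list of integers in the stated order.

299310102746948685757, 4168916722553086402080, 26383018684048108297800, 88300984248924568770870

@27  (27,3):423610750290·3+33554431→1270865805301, (27,4):187226356946265·4+423610750290→749329038535350, (27,5):12230196160292565·5+187226356946265→61338207158409090, (27,6):224595186974125331·6+12230196160292565→1359801318005044551, (27,7):1631853797991016600·7+224595186974125331→11647571772911241531, (27,8):5749622251945664950·8+1631853797991016600→47628831813556336200, (27,9):11201516780955125625·9+5749622251945664950→106563273280541795575
@28  (28,4):749329038535350·4+1270865805301→2998587019946701, (28,5):61338207158409090·5+749329038535350→307440364830580800, (28,6):1359801318005044551·6+61338207158409090→8220146115188676396, (28,7):11647571772911241531·7+1359801318005044551→82892803728383735268, (28,8):47628831813556336200·8+11647571772911241531→392678226281361931131, (28,9):106563273280541795575·9+47628831813556336200→1006698291338432496375
@29  (29,5):307440364830580800·5+2998587019946701→1540200411172850701, (29,6):8220146115188676396·6+307440364830580800→49628317055962639176, (29,7):82892803728383735268·7+8220146115188676396→588469772213874823272, (29,8):392678226281361931131·8+82892803728383735268→3224318613979279184316, (29,9):1006698291338432496375·9+392678226281361931131→9452962848327254398506
@30  (30,6):49628317055962639176·6+1540200411172850701→299310102746948685757, (30,7):588469772213874823272·7+49628317055962639176→4168916722553086402080, (30,8):3224318613979279184316·8+588469772213874823272→26383018684048108297800, (30,9):9452962848327254398506·9+3224318613979279184316→88300984248924568770870
Read S(30,6) = 299310102746948685757, S(30,7) = 4168916722553086402080, S(30,8) = 26383018684048108297800, S(30,9) = 88300984248924568770870.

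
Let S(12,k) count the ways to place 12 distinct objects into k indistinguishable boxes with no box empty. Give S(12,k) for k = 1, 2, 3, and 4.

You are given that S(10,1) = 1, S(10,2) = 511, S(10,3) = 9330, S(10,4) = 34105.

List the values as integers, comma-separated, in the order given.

1, 2047, 86526, 611501

[11] T[11,1]:1*1+0=1 · T[11,2]:2*511+1=1023 · T[11,3]:3*9330+511=28501 · T[11,4]:4*34105+9330=145750
[12] T[12,1]:1*1+0=1 · T[12,2]:2*1023+1=2047 · T[12,3]:3*28501+1023=86526 · T[12,4]:4*145750+28501=611501
Read S(12,1) = 1, S(12,2) = 2047, S(12,3) = 86526, S(12,4) = 611501.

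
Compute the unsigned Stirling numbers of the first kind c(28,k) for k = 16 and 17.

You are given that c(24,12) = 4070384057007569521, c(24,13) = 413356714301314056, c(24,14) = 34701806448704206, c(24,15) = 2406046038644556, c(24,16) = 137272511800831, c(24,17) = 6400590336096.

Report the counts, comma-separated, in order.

@25  (25,13):413356714301314056·24+4070384057007569521→13990945200239106865, (25,14):34701806448704206·24+413356714301314056→1246200069070215000, (25,15):2406046038644556·24+34701806448704206→92446911376173550, (25,16):137272511800831·24+2406046038644556→5700586321864500, (25,17):6400590336096·24+137272511800831→290886679867135
@26  (26,14):1246200069070215000·25+13990945200239106865→45145946926994481865, (26,15):92446911376173550·25+1246200069070215000→3557372853474553750, (26,16):5700586321864500·25+92446911376173550→234961569422786050, (26,17):290886679867135·25+5700586321864500→12972753318542875
@27  (27,15):3557372853474553750·26+45145946926994481865→137637641117332879365, (27,16):234961569422786050·26+3557372853474553750→9666373658466991050, (27,17):12972753318542875·26+234961569422786050→572253155704900800
@28  (28,16):9666373658466991050·27+137637641117332879365→398629729895941637715, (28,17):572253155704900800·27+9666373658466991050→25117208862499312650
Read c(28,16) = 398629729895941637715, c(28,17) = 25117208862499312650.

398629729895941637715, 25117208862499312650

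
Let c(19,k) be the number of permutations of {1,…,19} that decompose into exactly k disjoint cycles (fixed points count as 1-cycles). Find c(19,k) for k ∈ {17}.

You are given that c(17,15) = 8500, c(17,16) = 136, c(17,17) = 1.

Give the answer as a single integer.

row 18: T[18][16]=17·136+8500=10812  T[18][17]=17·1+136=153
row 19: T[19][17]=18·153+10812=13566
Read c(19,17) = 13566.

13566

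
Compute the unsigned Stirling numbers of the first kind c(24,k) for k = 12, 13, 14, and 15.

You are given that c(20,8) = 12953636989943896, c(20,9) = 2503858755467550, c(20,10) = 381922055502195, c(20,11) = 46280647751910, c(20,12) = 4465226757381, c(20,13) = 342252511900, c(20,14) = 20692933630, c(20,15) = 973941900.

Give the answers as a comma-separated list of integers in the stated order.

[21] T[21,9]:20*2503858755467550+12953636989943896=63030812099294896 · T[21,10]:20*381922055502195+2503858755467550=10142299865511450 · T[21,11]:20*46280647751910+381922055502195=1307535010540395 · T[21,12]:20*4465226757381+46280647751910=135585182899530 · T[21,13]:20*342252511900+4465226757381=11310276995381 · T[21,14]:20*20692933630+342252511900=756111184500 · T[21,15]:20*973941900+20692933630=40171771630
[22] T[22,10]:21*10142299865511450+63030812099294896=276019109275035346 · T[22,11]:21*1307535010540395+10142299865511450=37600535086859745 · T[22,12]:21*135585182899530+1307535010540395=4154823851430525 · T[22,13]:21*11310276995381+135585182899530=373100999802531 · T[22,14]:21*756111184500+11310276995381=27188611869881 · T[22,15]:21*40171771630+756111184500=1599718388730
[23] T[23,11]:22*37600535086859745+276019109275035346=1103230881185949736 · T[23,12]:22*4154823851430525+37600535086859745=129006659818331295 · T[23,13]:22*373100999802531+4154823851430525=12363045847086207 · T[23,14]:22*27188611869881+373100999802531=971250460939913 · T[23,15]:22*1599718388730+27188611869881=62382416421941
[24] T[24,12]:23*129006659818331295+1103230881185949736=4070384057007569521 · T[24,13]:23*12363045847086207+129006659818331295=413356714301314056 · T[24,14]:23*971250460939913+12363045847086207=34701806448704206 · T[24,15]:23*62382416421941+971250460939913=2406046038644556
Read c(24,12) = 4070384057007569521, c(24,13) = 413356714301314056, c(24,14) = 34701806448704206, c(24,15) = 2406046038644556.

4070384057007569521, 413356714301314056, 34701806448704206, 2406046038644556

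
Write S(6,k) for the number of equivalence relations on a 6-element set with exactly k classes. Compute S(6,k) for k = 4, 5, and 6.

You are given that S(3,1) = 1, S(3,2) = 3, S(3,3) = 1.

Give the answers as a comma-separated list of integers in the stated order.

i=4: T(4,2)=1+2·3=7 | T(4,3)=3+3·1=6 | T(4,4)=1+4·0=1
i=5: T(5,3)=7+3·6=25 | T(5,4)=6+4·1=10 | T(5,5)=1+5·0=1
i=6: T(6,4)=25+4·10=65 | T(6,5)=10+5·1=15 | T(6,6)=1+6·0=1
Read S(6,4) = 65, S(6,5) = 15, S(6,6) = 1.

65, 15, 1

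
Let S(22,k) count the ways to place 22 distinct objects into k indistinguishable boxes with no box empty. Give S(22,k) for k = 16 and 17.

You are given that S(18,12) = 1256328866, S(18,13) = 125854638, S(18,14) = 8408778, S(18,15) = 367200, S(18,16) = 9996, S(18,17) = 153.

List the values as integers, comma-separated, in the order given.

row 19: T[19][13]=13·125854638+1256328866=2892439160  T[19][14]=14·8408778+125854638=243577530  T[19][15]=15·367200+8408778=13916778  T[19][16]=16·9996+367200=527136  T[19][17]=17·153+9996=12597
row 20: T[20][14]=14·243577530+2892439160=6302524580  T[20][15]=15·13916778+243577530=452329200  T[20][16]=16·527136+13916778=22350954  T[20][17]=17·12597+527136=741285
row 21: T[21][15]=15·452329200+6302524580=13087462580  T[21][16]=16·22350954+452329200=809944464  T[21][17]=17·741285+22350954=34952799
row 22: T[22][16]=16·809944464+13087462580=26046574004  T[22][17]=17·34952799+809944464=1404142047
Read S(22,16) = 26046574004, S(22,17) = 1404142047.

26046574004, 1404142047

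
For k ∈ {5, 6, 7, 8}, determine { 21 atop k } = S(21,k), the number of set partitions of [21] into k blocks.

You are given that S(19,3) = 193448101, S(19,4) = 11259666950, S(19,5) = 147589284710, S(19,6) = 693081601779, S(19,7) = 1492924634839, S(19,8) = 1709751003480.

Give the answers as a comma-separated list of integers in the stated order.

r20: T_20,4=4×11259666950+193448101=45232115901; T_20,5=5×147589284710+11259666950=749206090500; T_20,6=6×693081601779+147589284710=4306078895384; T_20,7=7×1492924634839+693081601779=11143554045652; T_20,8=8×1709751003480+1492924634839=15170932662679
r21: T_21,5=5×749206090500+45232115901=3791262568401; T_21,6=6×4306078895384+749206090500=26585679462804; T_21,7=7×11143554045652+4306078895384=82310957214948; T_21,8=8×15170932662679+11143554045652=132511015347084
Read S(21,5) = 3791262568401, S(21,6) = 26585679462804, S(21,7) = 82310957214948, S(21,8) = 132511015347084.

3791262568401, 26585679462804, 82310957214948, 132511015347084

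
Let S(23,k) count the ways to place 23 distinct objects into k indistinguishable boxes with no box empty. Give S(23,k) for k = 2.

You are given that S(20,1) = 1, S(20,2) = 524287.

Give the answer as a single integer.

4194303

i=21: T(21,1)=0+1·1=1 | T(21,2)=1+2·524287=1048575
i=22: T(22,1)=0+1·1=1 | T(22,2)=1+2·1048575=2097151
i=23: T(23,2)=1+2·2097151=4194303
Read S(23,2) = 4194303.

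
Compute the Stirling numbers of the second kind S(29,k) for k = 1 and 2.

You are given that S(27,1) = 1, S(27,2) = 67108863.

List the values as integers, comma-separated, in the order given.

1, 268435455

row 28: T[28][1]=1·1+0=1  T[28][2]=2·67108863+1=134217727
row 29: T[29][1]=1·1+0=1  T[29][2]=2·134217727+1=268435455
Read S(29,1) = 1, S(29,2) = 268435455.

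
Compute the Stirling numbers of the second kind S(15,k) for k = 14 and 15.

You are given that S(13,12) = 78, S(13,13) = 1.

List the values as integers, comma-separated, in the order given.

105, 1

[14] T[14,13]:13*1+78=91 · T[14,14]:14*0+1=1
[15] T[15,14]:14*1+91=105 · T[15,15]:15*0+1=1
Read S(15,14) = 105, S(15,15) = 1.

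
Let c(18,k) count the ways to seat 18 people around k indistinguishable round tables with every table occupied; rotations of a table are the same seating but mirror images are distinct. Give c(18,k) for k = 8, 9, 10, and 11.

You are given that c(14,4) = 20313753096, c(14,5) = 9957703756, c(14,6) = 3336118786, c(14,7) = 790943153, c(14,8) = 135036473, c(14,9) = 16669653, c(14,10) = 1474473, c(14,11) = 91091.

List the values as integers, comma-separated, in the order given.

24871845297936, 4308105301929, 577924894833, 60202693980

@15  (15,5):9957703756·14+20313753096→159721605680, (15,6):3336118786·14+9957703756→56663366760, (15,7):790943153·14+3336118786→14409322928, (15,8):135036473·14+790943153→2681453775, (15,9):16669653·14+135036473→368411615, (15,10):1474473·14+16669653→37312275, (15,11):91091·14+1474473→2749747
@16  (16,6):56663366760·15+159721605680→1009672107080, (16,7):14409322928·15+56663366760→272803210680, (16,8):2681453775·15+14409322928→54631129553, (16,9):368411615·15+2681453775→8207628000, (16,10):37312275·15+368411615→928095740, (16,11):2749747·15+37312275→78558480
@17  (17,7):272803210680·16+1009672107080→5374523477960, (17,8):54631129553·16+272803210680→1146901283528, (17,9):8207628000·16+54631129553→185953177553, (17,10):928095740·16+8207628000→23057159840, (17,11):78558480·16+928095740→2185031420
@18  (18,8):1146901283528·17+5374523477960→24871845297936, (18,9):185953177553·17+1146901283528→4308105301929, (18,10):23057159840·17+185953177553→577924894833, (18,11):2185031420·17+23057159840→60202693980
Read c(18,8) = 24871845297936, c(18,9) = 4308105301929, c(18,10) = 577924894833, c(18,11) = 60202693980.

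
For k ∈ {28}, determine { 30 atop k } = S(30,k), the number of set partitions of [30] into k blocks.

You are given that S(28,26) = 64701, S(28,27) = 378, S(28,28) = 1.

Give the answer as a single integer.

86275

row 29: T[29][27]=27·378+64701=74907  T[29][28]=28·1+378=406
row 30: T[30][28]=28·406+74907=86275
Read S(30,28) = 86275.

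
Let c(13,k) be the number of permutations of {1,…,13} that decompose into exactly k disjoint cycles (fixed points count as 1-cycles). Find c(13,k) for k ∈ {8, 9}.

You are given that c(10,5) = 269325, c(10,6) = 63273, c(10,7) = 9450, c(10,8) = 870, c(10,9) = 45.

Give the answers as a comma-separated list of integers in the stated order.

[11] T[11,6]:10*63273+269325=902055 · T[11,7]:10*9450+63273=157773 · T[11,8]:10*870+9450=18150 · T[11,9]:10*45+870=1320
[12] T[12,7]:11*157773+902055=2637558 · T[12,8]:11*18150+157773=357423 · T[12,9]:11*1320+18150=32670
[13] T[13,8]:12*357423+2637558=6926634 · T[13,9]:12*32670+357423=749463
Read c(13,8) = 6926634, c(13,9) = 749463.

6926634, 749463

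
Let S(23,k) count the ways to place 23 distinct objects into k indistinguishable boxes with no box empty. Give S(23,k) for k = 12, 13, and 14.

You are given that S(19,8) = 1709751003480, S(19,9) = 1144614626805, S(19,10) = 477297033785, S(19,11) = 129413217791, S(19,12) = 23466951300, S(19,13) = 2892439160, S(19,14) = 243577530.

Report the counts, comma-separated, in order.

i=20: T(20,9)=1709751003480+9·1144614626805=12011282644725 | T(20,10)=1144614626805+10·477297033785=5917584964655 | T(20,11)=477297033785+11·129413217791=1900842429486 | T(20,12)=129413217791+12·23466951300=411016633391 | T(20,13)=23466951300+13·2892439160=61068660380 | T(20,14)=2892439160+14·243577530=6302524580
i=21: T(21,10)=12011282644725+10·5917584964655=71187132291275 | T(21,11)=5917584964655+11·1900842429486=26826851689001 | T(21,12)=1900842429486+12·411016633391=6833042030178 | T(21,13)=411016633391+13·61068660380=1204909218331 | T(21,14)=61068660380+14·6302524580=149304004500
i=22: T(22,11)=71187132291275+11·26826851689001=366282500870286 | T(22,12)=26826851689001+12·6833042030178=108823356051137 | T(22,13)=6833042030178+13·1204909218331=22496861868481 | T(22,14)=1204909218331+14·149304004500=3295165281331
i=23: T(23,12)=366282500870286+12·108823356051137=1672162773483930 | T(23,13)=108823356051137+13·22496861868481=401282560341390 | T(23,14)=22496861868481+14·3295165281331=68629175807115
Read S(23,12) = 1672162773483930, S(23,13) = 401282560341390, S(23,14) = 68629175807115.

1672162773483930, 401282560341390, 68629175807115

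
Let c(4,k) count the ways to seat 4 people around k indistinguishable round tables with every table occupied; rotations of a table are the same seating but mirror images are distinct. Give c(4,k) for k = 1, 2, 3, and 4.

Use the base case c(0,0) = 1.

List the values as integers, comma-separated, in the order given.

@1  (1,1):0·0+1→1
@2  (2,1):1·1+0→1, (2,2):0·1+1→1
@3  (3,1):1·2+0→2, (3,2):1·2+1→3, (3,3):0·2+1→1
@4  (4,1):2·3+0→6, (4,2):3·3+2→11, (4,3):1·3+3→6, (4,4):0·3+1→1
Read c(4,1) = 6, c(4,2) = 11, c(4,3) = 6, c(4,4) = 1.

6, 11, 6, 1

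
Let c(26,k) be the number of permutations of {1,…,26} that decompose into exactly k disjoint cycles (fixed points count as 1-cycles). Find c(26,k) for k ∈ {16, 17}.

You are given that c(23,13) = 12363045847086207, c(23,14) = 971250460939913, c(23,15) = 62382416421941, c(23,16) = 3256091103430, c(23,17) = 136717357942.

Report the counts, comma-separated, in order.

234961569422786050, 12972753318542875

r24: T_24,14=23×971250460939913+12363045847086207=34701806448704206; T_24,15=23×62382416421941+971250460939913=2406046038644556; T_24,16=23×3256091103430+62382416421941=137272511800831; T_24,17=23×136717357942+3256091103430=6400590336096
r25: T_25,15=24×2406046038644556+34701806448704206=92446911376173550; T_25,16=24×137272511800831+2406046038644556=5700586321864500; T_25,17=24×6400590336096+137272511800831=290886679867135
r26: T_26,16=25×5700586321864500+92446911376173550=234961569422786050; T_26,17=25×290886679867135+5700586321864500=12972753318542875
Read c(26,16) = 234961569422786050, c(26,17) = 12972753318542875.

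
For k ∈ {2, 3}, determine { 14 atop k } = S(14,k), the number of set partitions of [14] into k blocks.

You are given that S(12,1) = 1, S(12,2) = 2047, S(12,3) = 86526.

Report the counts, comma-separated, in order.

8191, 788970

r13: T_13,1=1×1+0=1; T_13,2=2×2047+1=4095; T_13,3=3×86526+2047=261625
r14: T_14,2=2×4095+1=8191; T_14,3=3×261625+4095=788970
Read S(14,2) = 8191, S(14,3) = 788970.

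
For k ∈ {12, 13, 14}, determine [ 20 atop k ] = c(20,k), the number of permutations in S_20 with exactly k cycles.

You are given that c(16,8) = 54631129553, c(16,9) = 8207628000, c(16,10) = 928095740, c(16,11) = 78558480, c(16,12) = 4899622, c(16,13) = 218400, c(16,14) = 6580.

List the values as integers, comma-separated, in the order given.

4465226757381, 342252511900, 20692933630

[17] T[17,9]:16*8207628000+54631129553=185953177553 · T[17,10]:16*928095740+8207628000=23057159840 · T[17,11]:16*78558480+928095740=2185031420 · T[17,12]:16*4899622+78558480=156952432 · T[17,13]:16*218400+4899622=8394022 · T[17,14]:16*6580+218400=323680
[18] T[18,10]:17*23057159840+185953177553=577924894833 · T[18,11]:17*2185031420+23057159840=60202693980 · T[18,12]:17*156952432+2185031420=4853222764 · T[18,13]:17*8394022+156952432=299650806 · T[18,14]:17*323680+8394022=13896582
[19] T[19,11]:18*60202693980+577924894833=1661573386473 · T[19,12]:18*4853222764+60202693980=147560703732 · T[19,13]:18*299650806+4853222764=10246937272 · T[19,14]:18*13896582+299650806=549789282
[20] T[20,12]:19*147560703732+1661573386473=4465226757381 · T[20,13]:19*10246937272+147560703732=342252511900 · T[20,14]:19*549789282+10246937272=20692933630
Read c(20,12) = 4465226757381, c(20,13) = 342252511900, c(20,14) = 20692933630.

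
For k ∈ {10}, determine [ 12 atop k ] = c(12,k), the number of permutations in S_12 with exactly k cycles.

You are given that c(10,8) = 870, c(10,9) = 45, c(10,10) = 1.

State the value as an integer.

@11  (11,9):45·10+870→1320, (11,10):1·10+45→55
@12  (12,10):55·11+1320→1925
Read c(12,10) = 1925.

1925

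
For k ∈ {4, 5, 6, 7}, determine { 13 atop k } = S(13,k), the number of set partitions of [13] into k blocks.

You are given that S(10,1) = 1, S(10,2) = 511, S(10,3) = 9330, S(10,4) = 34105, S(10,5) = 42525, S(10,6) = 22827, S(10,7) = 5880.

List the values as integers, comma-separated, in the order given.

row 11: T[11][2]=2·511+1=1023  T[11][3]=3·9330+511=28501  T[11][4]=4·34105+9330=145750  T[11][5]=5·42525+34105=246730  T[11][6]=6·22827+42525=179487  T[11][7]=7·5880+22827=63987
row 12: T[12][3]=3·28501+1023=86526  T[12][4]=4·145750+28501=611501  T[12][5]=5·246730+145750=1379400  T[12][6]=6·179487+246730=1323652  T[12][7]=7·63987+179487=627396
row 13: T[13][4]=4·611501+86526=2532530  T[13][5]=5·1379400+611501=7508501  T[13][6]=6·1323652+1379400=9321312  T[13][7]=7·627396+1323652=5715424
Read S(13,4) = 2532530, S(13,5) = 7508501, S(13,6) = 9321312, S(13,7) = 5715424.

2532530, 7508501, 9321312, 5715424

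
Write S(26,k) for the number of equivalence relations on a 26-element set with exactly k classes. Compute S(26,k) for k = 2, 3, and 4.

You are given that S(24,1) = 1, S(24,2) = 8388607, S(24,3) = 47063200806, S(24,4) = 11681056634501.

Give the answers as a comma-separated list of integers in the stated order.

row 25: T[25][1]=1·1+0=1  T[25][2]=2·8388607+1=16777215  T[25][3]=3·47063200806+8388607=141197991025  T[25][4]=4·11681056634501+47063200806=46771289738810
row 26: T[26][2]=2·16777215+1=33554431  T[26][3]=3·141197991025+16777215=423610750290  T[26][4]=4·46771289738810+141197991025=187226356946265
Read S(26,2) = 33554431, S(26,3) = 423610750290, S(26,4) = 187226356946265.

33554431, 423610750290, 187226356946265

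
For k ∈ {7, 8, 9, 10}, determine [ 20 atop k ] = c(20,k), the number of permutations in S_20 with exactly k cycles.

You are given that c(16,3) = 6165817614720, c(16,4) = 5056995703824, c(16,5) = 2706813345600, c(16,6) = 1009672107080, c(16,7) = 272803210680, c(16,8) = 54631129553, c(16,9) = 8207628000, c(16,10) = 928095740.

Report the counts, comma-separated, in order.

r17: T_17,4=16×5056995703824+6165817614720=87077748875904; T_17,5=16×2706813345600+5056995703824=48366009233424; T_17,6=16×1009672107080+2706813345600=18861567058880; T_17,7=16×272803210680+1009672107080=5374523477960; T_17,8=16×54631129553+272803210680=1146901283528; T_17,9=16×8207628000+54631129553=185953177553; T_17,10=16×928095740+8207628000=23057159840
r18: T_18,5=17×48366009233424+87077748875904=909299905844112; T_18,6=17×18861567058880+48366009233424=369012649234384; T_18,7=17×5374523477960+18861567058880=110228466184200; T_18,8=17×1146901283528+5374523477960=24871845297936; T_18,9=17×185953177553+1146901283528=4308105301929; T_18,10=17×23057159840+185953177553=577924894833
r19: T_19,6=18×369012649234384+909299905844112=7551527592063024; T_19,7=18×110228466184200+369012649234384=2353125040549984; T_19,8=18×24871845297936+110228466184200=557921681547048; T_19,9=18×4308105301929+24871845297936=102417740732658; T_19,10=18×577924894833+4308105301929=14710753408923
r20: T_20,7=19×2353125040549984+7551527592063024=52260903362512720; T_20,8=19×557921681547048+2353125040549984=12953636989943896; T_20,9=19×102417740732658+557921681547048=2503858755467550; T_20,10=19×14710753408923+102417740732658=381922055502195
Read c(20,7) = 52260903362512720, c(20,8) = 12953636989943896, c(20,9) = 2503858755467550, c(20,10) = 381922055502195.

52260903362512720, 12953636989943896, 2503858755467550, 381922055502195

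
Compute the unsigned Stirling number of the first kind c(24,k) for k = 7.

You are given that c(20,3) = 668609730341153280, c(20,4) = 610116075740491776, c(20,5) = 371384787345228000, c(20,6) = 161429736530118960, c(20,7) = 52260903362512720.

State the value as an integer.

i=21: T(21,4)=668609730341153280+20·610116075740491776=12870931245150988800 | T(21,5)=610116075740491776+20·371384787345228000=8037811822645051776 | T(21,6)=371384787345228000+20·161429736530118960=3599979517947607200 | T(21,7)=161429736530118960+20·52260903362512720=1206647803780373360
i=22: T(22,5)=12870931245150988800+21·8037811822645051776=181664979520697076096 | T(22,6)=8037811822645051776+21·3599979517947607200=83637381699544802976 | T(22,7)=3599979517947607200+21·1206647803780373360=28939583397335447760
i=23: T(23,6)=181664979520697076096+22·83637381699544802976=2021687376910682741568 | T(23,7)=83637381699544802976+22·28939583397335447760=720308216440924653696
i=24: T(24,7)=2021687376910682741568+23·720308216440924653696=18588776355051949776576
Read c(24,7) = 18588776355051949776576.

18588776355051949776576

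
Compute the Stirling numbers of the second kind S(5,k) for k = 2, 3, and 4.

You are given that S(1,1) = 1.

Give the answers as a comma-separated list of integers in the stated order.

r2: T_2,1=1×1+0=1; T_2,2=2×0+1=1
r3: T_3,1=1×1+0=1; T_3,2=2×1+1=3; T_3,3=3×0+1=1
r4: T_4,1=1×1+0=1; T_4,2=2×3+1=7; T_4,3=3×1+3=6; T_4,4=4×0+1=1
r5: T_5,2=2×7+1=15; T_5,3=3×6+7=25; T_5,4=4×1+6=10
Read S(5,2) = 15, S(5,3) = 25, S(5,4) = 10.

15, 25, 10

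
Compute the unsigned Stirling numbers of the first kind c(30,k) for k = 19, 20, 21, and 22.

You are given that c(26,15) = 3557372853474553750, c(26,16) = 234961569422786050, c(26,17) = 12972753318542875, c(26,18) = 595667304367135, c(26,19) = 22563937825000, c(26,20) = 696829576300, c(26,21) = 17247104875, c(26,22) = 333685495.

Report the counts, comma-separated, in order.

150566737512021319125, 6634460278534540725, 248526574856284725, 7860403394108265

[27] T[27,16]:26*234961569422786050+3557372853474553750=9666373658466991050 · T[27,17]:26*12972753318542875+234961569422786050=572253155704900800 · T[27,18]:26*595667304367135+12972753318542875=28460103232088385 · T[27,19]:26*22563937825000+595667304367135=1182329687817135 · T[27,20]:26*696829576300+22563937825000=40681506808800 · T[27,21]:26*17247104875+696829576300=1145254303050 · T[27,22]:26*333685495+17247104875=25922927745
[28] T[28,17]:27*572253155704900800+9666373658466991050=25117208862499312650 · T[28,18]:27*28460103232088385+572253155704900800=1340675942971287195 · T[28,19]:27*1182329687817135+28460103232088385=60383004803151030 · T[28,20]:27*40681506808800+1182329687817135=2280730371654735 · T[28,21]:27*1145254303050+40681506808800=71603372991150 · T[28,22]:27*25922927745+1145254303050=1845173352165
[29] T[29,18]:28*1340675942971287195+25117208862499312650=62656135265695354110 · T[29,19]:28*60383004803151030+1340675942971287195=3031400077459516035 · T[29,20]:28*2280730371654735+60383004803151030=124243455209483610 · T[29,21]:28*71603372991150+2280730371654735=4285624815406935 · T[29,22]:28*1845173352165+71603372991150=123268226851770
[30] T[30,19]:29*3031400077459516035+62656135265695354110=150566737512021319125 · T[30,20]:29*124243455209483610+3031400077459516035=6634460278534540725 · T[30,21]:29*4285624815406935+124243455209483610=248526574856284725 · T[30,22]:29*123268226851770+4285624815406935=7860403394108265
Read c(30,19) = 150566737512021319125, c(30,20) = 6634460278534540725, c(30,21) = 248526574856284725, c(30,22) = 7860403394108265.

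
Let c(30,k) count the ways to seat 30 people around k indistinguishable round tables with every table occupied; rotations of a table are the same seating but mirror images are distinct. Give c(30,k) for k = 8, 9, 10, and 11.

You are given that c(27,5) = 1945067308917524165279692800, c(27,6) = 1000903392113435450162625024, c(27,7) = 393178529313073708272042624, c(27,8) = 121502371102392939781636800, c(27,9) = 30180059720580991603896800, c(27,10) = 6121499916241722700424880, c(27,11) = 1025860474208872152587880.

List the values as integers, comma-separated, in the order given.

@28  (28,6):1000903392113435450162625024·27+1945067308917524165279692800→28969458895980281319670568448, (28,7):393178529313073708272042624·27+1000903392113435450162625024→11616723683566425573507775872, (28,8):121502371102392939781636800·27+393178529313073708272042624→3673742549077683082376236224, (28,9):30180059720580991603896800·27+121502371102392939781636800→936363983558079713086850400, (28,10):6121499916241722700424880·27+30180059720580991603896800→195460557459107504515368560, (28,11):1025860474208872152587880·27+6121499916241722700424880→33819732719881270820297640
@29  (29,7):11616723683566425573507775872·28+28969458895980281319670568448→354237722035840197377888292864, (29,8):3673742549077683082376236224·28+11616723683566425573507775872→114481515057741551880042390144, (29,9):936363983558079713086850400·28+3673742549077683082376236224→29891934088703915048808047424, (29,10):195460557459107504515368560·28+936363983558079713086850400→6409259592413089839517170080, (29,11):33819732719881270820297640·28+195460557459107504515368560→1142413073615783087483702480
@30  (30,8):114481515057741551880042390144·29+354237722035840197377888292864→3674201658710345201899117607040, (30,9):29891934088703915048808047424·29+114481515057741551880042390144→981347603630155088295475765440, (30,10):6409259592413089839517170080·29+29891934088703915048808047424→215760462268683520394805979744, (30,11):1142413073615783087483702480·29+6409259592413089839517170080→39539238727270799376544542000
Read c(30,8) = 3674201658710345201899117607040, c(30,9) = 981347603630155088295475765440, c(30,10) = 215760462268683520394805979744, c(30,11) = 39539238727270799376544542000.

3674201658710345201899117607040, 981347603630155088295475765440, 215760462268683520394805979744, 39539238727270799376544542000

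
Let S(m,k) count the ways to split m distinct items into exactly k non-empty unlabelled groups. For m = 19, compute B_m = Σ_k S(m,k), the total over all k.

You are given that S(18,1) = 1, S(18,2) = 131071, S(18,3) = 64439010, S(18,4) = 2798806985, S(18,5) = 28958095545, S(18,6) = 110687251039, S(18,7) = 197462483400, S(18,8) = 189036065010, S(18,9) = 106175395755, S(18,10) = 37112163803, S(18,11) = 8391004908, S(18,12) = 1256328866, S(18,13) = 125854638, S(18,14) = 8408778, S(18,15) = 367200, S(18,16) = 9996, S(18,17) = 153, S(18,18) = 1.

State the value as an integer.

5832742205057

i=19: T(19,1)=0+1·1=1 | T(19,2)=1+2·131071=262143 | T(19,3)=131071+3·64439010=193448101 | T(19,4)=64439010+4·2798806985=11259666950 | T(19,5)=2798806985+5·28958095545=147589284710 | T(19,6)=28958095545+6·110687251039=693081601779 | T(19,7)=110687251039+7·197462483400=1492924634839 | T(19,8)=197462483400+8·189036065010=1709751003480 | T(19,9)=189036065010+9·106175395755=1144614626805 | T(19,10)=106175395755+10·37112163803=477297033785 | T(19,11)=37112163803+11·8391004908=129413217791 | T(19,12)=8391004908+12·1256328866=23466951300 | T(19,13)=1256328866+13·125854638=2892439160 | T(19,14)=125854638+14·8408778=243577530 | T(19,15)=8408778+15·367200=13916778 | T(19,16)=367200+16·9996=527136 | T(19,17)=9996+17·153=12597 | T(19,18)=153+18·1=171 | T(19,19)=1+19·0=1
B_19 = ΣS(19,k) = 1+262143+193448101+11259666950+147589284710+693081601779+1492924634839+1709751003480+1144614626805+477297033785+129413217791+23466951300+2892439160+243577530+13916778+527136+12597+171+1 = 5832742205057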